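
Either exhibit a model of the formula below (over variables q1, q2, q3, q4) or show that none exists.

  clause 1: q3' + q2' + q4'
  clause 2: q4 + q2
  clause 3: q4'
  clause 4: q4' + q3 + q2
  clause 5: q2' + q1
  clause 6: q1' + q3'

From the singleton clause (q4'), q4 = 0.
From the singleton clause (q2), q2 = 1.
From the singleton clause (q1), q1 = 1.
From the singleton clause (q3'), q3 = 0.
This assignment satisfies each clause.

q1=1, q2=1, q3=0, q4=0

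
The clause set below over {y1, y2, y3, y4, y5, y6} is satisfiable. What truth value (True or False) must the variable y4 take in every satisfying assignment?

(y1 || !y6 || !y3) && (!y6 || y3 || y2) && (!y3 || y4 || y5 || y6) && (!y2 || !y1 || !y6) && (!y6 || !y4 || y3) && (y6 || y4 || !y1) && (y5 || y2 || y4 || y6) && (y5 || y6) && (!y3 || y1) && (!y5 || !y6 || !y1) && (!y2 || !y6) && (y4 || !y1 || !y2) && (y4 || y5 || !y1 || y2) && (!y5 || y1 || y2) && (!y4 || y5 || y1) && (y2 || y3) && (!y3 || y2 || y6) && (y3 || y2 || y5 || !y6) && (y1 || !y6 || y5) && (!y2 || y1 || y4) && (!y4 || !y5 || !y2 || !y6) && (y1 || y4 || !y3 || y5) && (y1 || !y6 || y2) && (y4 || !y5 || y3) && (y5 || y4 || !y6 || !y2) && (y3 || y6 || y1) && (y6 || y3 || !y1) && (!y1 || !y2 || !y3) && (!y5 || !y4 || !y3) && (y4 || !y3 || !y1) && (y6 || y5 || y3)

Suppose y4 = false.
Suppose y6 = true.
Unit clause (!y2) forces y2 = false.
Unit clause (y3) forces y3 = true.
Unit clause (y1) forces y1 = true.
That conflicts with the unit clause (!y1).
Backtrack on y6: now try y6 = false.
Unit clause (!y1) forces y1 = false.
Unit clause (y5) forces y5 = true.
Unit clause (!y3) forces y3 = false.
That conflicts with the unit clause (y3).
Neither y6 = true nor y6 = false works.
So every satisfying assignment has y4 = True.

True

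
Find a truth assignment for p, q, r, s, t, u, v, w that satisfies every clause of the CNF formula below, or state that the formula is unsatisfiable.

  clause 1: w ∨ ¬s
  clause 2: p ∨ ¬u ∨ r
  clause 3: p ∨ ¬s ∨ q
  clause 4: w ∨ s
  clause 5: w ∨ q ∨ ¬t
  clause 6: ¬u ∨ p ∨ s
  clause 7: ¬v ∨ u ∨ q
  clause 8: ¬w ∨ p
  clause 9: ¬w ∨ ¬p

Case w = True:
The clause (p) is unit, so p = True.
Now (¬p) is unsatisfied and unit — conflict.
Undo w and try w = False.
The clause (¬s) is unit, so s = False.
Now (s) is unsatisfied and unit — conflict.
Either choice for w ends in contradiction.

UNSATISFIABLE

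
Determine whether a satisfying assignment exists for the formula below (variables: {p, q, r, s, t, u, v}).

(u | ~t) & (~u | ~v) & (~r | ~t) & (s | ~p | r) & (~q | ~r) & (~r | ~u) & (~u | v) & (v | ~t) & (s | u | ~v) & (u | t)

No, unsatisfiable

Case u = 1:
From the singleton clause (~v), v = 0.
Now (v) is unsatisfied and unit — conflict.
That branch fails; take u = 0 instead.
From the singleton clause (~t), t = 0.
Now (t) is unsatisfied and unit — conflict.
Neither u = 1 nor u = 0 works.
No assignment satisfies every clause.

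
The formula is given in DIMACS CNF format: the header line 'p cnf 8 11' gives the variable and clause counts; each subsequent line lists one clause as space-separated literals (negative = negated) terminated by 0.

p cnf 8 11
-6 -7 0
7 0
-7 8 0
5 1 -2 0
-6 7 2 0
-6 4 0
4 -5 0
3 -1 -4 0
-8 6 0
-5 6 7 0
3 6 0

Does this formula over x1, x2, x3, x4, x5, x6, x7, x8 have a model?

From the singleton clause (x7), x7 = True.
From the singleton clause (¬x6), x6 = False.
From the singleton clause (x8), x8 = True.
That conflicts with the unit clause (¬x8).
No assignment satisfies every clause.

Unsatisfiable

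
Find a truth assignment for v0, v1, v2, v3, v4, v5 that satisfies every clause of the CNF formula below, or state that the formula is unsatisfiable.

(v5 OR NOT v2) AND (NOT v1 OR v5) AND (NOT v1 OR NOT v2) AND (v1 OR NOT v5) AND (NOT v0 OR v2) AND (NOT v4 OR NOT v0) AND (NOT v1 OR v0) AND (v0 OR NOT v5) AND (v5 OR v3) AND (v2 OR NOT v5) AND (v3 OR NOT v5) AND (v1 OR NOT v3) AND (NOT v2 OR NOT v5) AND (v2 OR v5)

UNSATISFIABLE

Branch on v5: set v5 = true.
(v1) alone gives v1 = true.
(NOT v2) alone gives v2 = false.
That conflicts with the unit clause (v2).
That branch fails; take v5 = false instead.
(NOT v2) alone gives v2 = false.
That conflicts with the unit clause (v2).
Neither v5 = true nor v5 = false works.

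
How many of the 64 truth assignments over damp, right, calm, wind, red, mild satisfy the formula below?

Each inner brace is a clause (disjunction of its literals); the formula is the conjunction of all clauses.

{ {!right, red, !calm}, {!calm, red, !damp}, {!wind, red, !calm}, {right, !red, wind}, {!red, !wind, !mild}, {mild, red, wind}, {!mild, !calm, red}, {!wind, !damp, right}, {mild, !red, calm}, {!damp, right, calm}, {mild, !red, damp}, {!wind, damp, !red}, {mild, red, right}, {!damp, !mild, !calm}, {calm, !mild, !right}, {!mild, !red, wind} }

6

There are 2^6 = 64 truth assignments over (damp, right, calm, wind, red, mild).
Split on calm. With calm = true, the clauses containing calm are satisfied and !calm drops from the rest; 2 of the 2^5 = 32 assignments to the other variables satisfy what remains.
With calm = false, by the same count on the reduced clause set, 4 assignments work.
(One model: damp=F, right=F, calm=F, wind=F, red=F, mild=T.)
Total: 2 + 4 = 6.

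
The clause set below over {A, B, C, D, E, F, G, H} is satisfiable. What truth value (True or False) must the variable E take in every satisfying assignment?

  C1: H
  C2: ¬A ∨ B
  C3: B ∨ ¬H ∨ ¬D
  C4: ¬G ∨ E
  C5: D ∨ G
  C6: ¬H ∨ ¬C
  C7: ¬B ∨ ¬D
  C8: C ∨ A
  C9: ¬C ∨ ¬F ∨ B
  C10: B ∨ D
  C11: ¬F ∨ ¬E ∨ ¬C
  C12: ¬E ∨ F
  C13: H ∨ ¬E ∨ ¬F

True

Suppose E = False.
(H) alone gives H = True.
(¬G) alone gives G = False.
(D) alone gives D = True.
(B) alone gives B = True.
Now (¬B) is unsatisfied and unit — conflict.
So every satisfying assignment has E = True.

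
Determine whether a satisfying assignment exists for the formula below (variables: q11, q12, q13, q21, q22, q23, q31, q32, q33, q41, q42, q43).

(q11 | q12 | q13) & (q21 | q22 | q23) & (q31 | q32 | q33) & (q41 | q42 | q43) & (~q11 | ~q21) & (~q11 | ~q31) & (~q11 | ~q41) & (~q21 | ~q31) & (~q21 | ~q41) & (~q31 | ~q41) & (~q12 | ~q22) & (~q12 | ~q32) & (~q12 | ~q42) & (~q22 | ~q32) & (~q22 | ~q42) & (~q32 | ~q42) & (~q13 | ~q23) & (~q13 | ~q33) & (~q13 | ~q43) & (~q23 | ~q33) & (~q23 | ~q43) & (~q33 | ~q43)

Branch on q11: set q11 = 0.
Branch on q12: set q12 = 1.
From the singleton clause (~q22), q22 = 0.
From the singleton clause (~q32), q32 = 0.
From the singleton clause (~q42), q42 = 0.
Branch on q21: set q21 = 1.
From the singleton clause (~q31), q31 = 0.
From the singleton clause (q33), q33 = 1.
From the singleton clause (~q41), q41 = 0.
From the singleton clause (q43), q43 = 1.
That conflicts with the unit clause (~q43).
Backtrack on q21: now try q21 = 0.
From the singleton clause (q23), q23 = 1.
From the singleton clause (~q13), q13 = 0.
From the singleton clause (~q33), q33 = 0.
From the singleton clause (q31), q31 = 1.
From the singleton clause (~q41), q41 = 0.
From the singleton clause (q43), q43 = 1.
That conflicts with the unit clause (~q43).
Neither q21 = 1 nor q21 = 0 works.
Backtrack on q12: now try q12 = 0.
From the singleton clause (q13), q13 = 1.
From the singleton clause (~q23), q23 = 0.
From the singleton clause (~q33), q33 = 0.
From the singleton clause (~q43), q43 = 0.
Branch on q21: set q21 = 1.
From the singleton clause (~q31), q31 = 0.
From the singleton clause (q32), q32 = 1.
From the singleton clause (~q41), q41 = 0.
From the singleton clause (q42), q42 = 1.
That conflicts with the unit clause (~q42).
Backtrack on q21: now try q21 = 0.
From the singleton clause (q22), q22 = 1.
From the singleton clause (~q32), q32 = 0.
From the singleton clause (q31), q31 = 1.
From the singleton clause (~q41), q41 = 0.
From the singleton clause (q42), q42 = 1.
That conflicts with the unit clause (~q42).
Neither q21 = 1 nor q21 = 0 works.
Neither q12 = 1 nor q12 = 0 works.
Backtrack on q11: now try q11 = 1.
From the singleton clause (~q21), q21 = 0.
From the singleton clause (~q31), q31 = 0.
From the singleton clause (~q41), q41 = 0.
Branch on q22: set q22 = 1.
From the singleton clause (~q12), q12 = 0.
From the singleton clause (~q32), q32 = 0.
From the singleton clause (q33), q33 = 1.
From the singleton clause (~q42), q42 = 0.
From the singleton clause (q43), q43 = 1.
That conflicts with the unit clause (~q43).
Backtrack on q22: now try q22 = 0.
From the singleton clause (q23), q23 = 1.
From the singleton clause (~q13), q13 = 0.
From the singleton clause (~q33), q33 = 0.
From the singleton clause (q32), q32 = 1.
From the singleton clause (~q12), q12 = 0.
From the singleton clause (~q42), q42 = 0.
From the singleton clause (q43), q43 = 1.
That conflicts with the unit clause (~q43).
Neither q22 = 1 nor q22 = 0 works.
Neither q11 = 1 nor q11 = 0 works.
No assignment satisfies every clause.

No, unsatisfiable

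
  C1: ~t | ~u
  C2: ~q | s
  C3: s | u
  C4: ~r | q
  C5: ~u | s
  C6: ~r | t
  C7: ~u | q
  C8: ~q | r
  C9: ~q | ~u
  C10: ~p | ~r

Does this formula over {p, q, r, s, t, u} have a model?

Satisfiable

Suppose t = 1.
(~u) alone gives u = 0.
(s) alone gives s = 1.
Suppose r = 1.
(q) alone gives q = 1.
(~p) alone gives p = 0.
This assignment satisfies each clause.
A satisfying assignment: p=0; q=1; r=1; s=1; t=1; u=0.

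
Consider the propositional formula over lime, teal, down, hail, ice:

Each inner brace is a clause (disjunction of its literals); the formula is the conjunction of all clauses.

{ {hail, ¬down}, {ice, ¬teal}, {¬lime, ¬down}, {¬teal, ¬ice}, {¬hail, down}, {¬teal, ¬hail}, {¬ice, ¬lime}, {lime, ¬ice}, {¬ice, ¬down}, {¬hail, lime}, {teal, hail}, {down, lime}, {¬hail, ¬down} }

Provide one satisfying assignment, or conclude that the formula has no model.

UNSATISFIABLE

Branch on hail: set hail = True.
From the singleton clause (down), down = True.
Now (¬down) is unsatisfied and unit — conflict.
Undo hail and try hail = False.
From the singleton clause (¬down), down = False.
From the singleton clause (teal), teal = True.
From the singleton clause (ice), ice = True.
Now (¬ice) is unsatisfied and unit — conflict.
Either choice for hail ends in contradiction.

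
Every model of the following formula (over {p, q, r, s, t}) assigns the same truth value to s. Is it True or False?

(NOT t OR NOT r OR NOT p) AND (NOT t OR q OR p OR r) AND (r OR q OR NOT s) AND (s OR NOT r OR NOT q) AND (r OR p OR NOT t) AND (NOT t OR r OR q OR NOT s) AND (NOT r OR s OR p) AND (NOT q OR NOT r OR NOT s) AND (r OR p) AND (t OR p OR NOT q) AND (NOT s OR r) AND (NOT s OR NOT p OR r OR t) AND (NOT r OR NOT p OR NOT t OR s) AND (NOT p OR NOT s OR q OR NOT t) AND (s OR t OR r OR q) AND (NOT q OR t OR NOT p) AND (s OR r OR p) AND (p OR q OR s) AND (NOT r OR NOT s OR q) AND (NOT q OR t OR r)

Suppose s = true.
(r) alone gives r = true.
(NOT q) alone gives q = false.
But (q) is also a unit clause — contradiction.
So every satisfying assignment has s = False.

False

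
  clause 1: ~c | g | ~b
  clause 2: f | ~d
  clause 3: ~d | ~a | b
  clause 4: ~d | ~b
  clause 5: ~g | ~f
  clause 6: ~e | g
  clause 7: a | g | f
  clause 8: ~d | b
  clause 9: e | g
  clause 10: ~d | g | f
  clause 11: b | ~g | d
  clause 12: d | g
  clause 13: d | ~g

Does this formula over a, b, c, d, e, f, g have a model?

Branch on f: set f = 1.
(~g) alone gives g = 0.
(~e) alone gives e = 0.
But (e) is also a unit clause — contradiction.
So f must be the other value — set f = 0.
(~d) alone gives d = 0.
(g) alone gives g = 1.
But (~g) is also a unit clause — contradiction.
Both values of f lead to a conflict.
No assignment satisfies every clause.

Unsatisfiable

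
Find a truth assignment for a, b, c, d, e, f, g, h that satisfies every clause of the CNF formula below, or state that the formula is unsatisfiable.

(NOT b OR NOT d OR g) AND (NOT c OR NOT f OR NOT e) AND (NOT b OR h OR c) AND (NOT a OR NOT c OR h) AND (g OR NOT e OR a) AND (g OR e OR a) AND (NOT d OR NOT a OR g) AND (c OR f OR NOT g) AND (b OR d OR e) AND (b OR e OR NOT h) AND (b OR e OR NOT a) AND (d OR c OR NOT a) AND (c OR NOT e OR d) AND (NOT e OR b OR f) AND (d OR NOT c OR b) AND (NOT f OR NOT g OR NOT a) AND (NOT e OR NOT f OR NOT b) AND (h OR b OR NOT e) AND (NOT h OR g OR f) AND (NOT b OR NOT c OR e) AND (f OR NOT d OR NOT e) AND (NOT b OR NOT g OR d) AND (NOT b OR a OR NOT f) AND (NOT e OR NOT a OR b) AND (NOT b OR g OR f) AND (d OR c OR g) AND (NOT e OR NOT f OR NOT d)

Suppose b = false.
Suppose d = true.
Suppose a = false.
Suppose g = true.
Suppose c = true.
Suppose f = false.
The clause (NOT e) is unit, so e = false.
The clause (NOT h) is unit, so h = false.
Every clause now holds.

a=false, b=false, c=true, d=true, e=false, f=false, g=true, h=false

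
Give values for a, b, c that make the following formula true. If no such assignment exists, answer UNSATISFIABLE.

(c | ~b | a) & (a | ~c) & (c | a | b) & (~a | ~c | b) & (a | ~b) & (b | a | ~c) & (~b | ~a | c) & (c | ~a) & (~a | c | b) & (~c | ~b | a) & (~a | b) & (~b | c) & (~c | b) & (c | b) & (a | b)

Case a = 1:
Unit clause (c) forces c = 1.
Unit clause (b) forces b = 1.
This assignment satisfies each clause.

a=1; b=1; c=1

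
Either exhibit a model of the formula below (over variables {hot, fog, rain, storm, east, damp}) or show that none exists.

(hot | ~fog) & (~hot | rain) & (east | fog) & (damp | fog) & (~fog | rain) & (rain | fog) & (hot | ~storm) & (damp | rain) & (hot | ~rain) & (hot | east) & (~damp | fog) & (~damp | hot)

hot=1,  fog=1,  rain=1,  storm=0,  east=0,  damp=1

Branch on hot: set hot = 1.
From the singleton clause (rain), rain = 1.
Branch on east: set east = 0.
From the singleton clause (fog), fog = 1.
All clauses hold; storm, damp can take either value.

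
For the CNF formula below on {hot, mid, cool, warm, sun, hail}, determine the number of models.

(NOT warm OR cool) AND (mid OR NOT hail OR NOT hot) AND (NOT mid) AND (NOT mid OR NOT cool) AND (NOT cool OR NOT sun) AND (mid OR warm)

There are 2^6 = 64 truth assignments over (hot, mid, cool, warm, sun, hail).
Split on hail. With hail = true, the clauses containing hail are satisfied and NOT hail drops from the rest; 1 of the 2^5 = 32 assignments to the other variables satisfy what remains.
With hail = false, by the same count on the reduced clause set, 2 assignments work.
(One model: hot=F, mid=F, cool=T, warm=T, sun=F, hail=F.)
Total: 1 + 2 = 3.

3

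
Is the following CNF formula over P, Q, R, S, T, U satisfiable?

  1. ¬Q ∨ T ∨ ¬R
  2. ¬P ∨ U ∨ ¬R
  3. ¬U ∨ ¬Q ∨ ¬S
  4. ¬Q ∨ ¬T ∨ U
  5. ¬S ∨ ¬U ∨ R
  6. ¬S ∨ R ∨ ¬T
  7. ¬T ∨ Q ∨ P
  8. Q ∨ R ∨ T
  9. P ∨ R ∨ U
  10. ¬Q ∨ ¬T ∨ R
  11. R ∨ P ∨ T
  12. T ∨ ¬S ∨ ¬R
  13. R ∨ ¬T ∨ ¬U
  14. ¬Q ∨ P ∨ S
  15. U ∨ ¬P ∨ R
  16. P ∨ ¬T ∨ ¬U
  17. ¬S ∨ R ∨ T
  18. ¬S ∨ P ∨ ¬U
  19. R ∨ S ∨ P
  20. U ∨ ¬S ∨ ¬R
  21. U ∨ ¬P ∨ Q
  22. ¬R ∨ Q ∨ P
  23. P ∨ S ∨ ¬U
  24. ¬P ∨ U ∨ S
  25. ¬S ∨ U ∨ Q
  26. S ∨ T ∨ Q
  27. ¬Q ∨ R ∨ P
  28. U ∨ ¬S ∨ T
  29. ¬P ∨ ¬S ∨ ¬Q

Branch on Q: set Q = True.
Branch on T: set T = False.
(¬R) alone gives R = False.
(P) alone gives P = True.
(U) alone gives U = True.
(¬S) alone gives S = False.
Every clause now holds.
A satisfying assignment: P ↦ True; Q ↦ True; R ↦ False; S ↦ False; T ↦ False; U ↦ True.

Yes, satisfiable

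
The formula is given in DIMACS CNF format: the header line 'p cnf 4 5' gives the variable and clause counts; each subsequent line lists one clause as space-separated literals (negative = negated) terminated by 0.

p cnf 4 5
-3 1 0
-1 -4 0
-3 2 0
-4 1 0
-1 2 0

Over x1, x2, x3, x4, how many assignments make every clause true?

There are 2^4 = 16 truth assignments over (x1, x2, x3, x4).
Check each against the 5 clauses (columns in the order x1, x2, x3, x4):
  F F F F  ✓ satisfies all
  F F F T  ✗ fails (¬x4 ∨ x1)
  F F T F  ✗ fails (¬x3 ∨ x1)
  F F T T  ✗ fails (¬x3 ∨ x1)
  F T F F  ✓ satisfies all
  F T F T  ✗ fails (¬x4 ∨ x1)
  F T T F  ✗ fails (¬x3 ∨ x1)
  F T T T  ✗ fails (¬x3 ∨ x1)
  T F F F  ✗ fails (¬x1 ∨ x2)
  T F F T  ✗ fails (¬x1 ∨ ¬x4)
  T F T F  ✗ fails (¬x3 ∨ x2)
  T F T T  ✗ fails (¬x1 ∨ ¬x4)
  T T F F  ✓ satisfies all
  T T F T  ✗ fails (¬x1 ∨ ¬x4)
  T T T F  ✓ satisfies all
  T T T T  ✗ fails (¬x1 ∨ ¬x4)
4 of the 16 rows are models.

4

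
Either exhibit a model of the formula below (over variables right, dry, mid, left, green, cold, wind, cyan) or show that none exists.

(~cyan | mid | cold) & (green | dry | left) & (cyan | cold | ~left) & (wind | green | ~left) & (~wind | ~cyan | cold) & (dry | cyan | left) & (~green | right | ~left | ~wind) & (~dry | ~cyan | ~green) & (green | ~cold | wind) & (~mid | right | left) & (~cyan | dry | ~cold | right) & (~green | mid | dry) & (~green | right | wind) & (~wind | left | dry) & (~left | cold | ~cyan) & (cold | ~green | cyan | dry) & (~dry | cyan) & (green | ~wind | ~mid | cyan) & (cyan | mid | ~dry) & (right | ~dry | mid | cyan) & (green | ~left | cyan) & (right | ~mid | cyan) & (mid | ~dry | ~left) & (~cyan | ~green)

right: 0,  dry: 1,  mid: 1,  left: 1,  green: 0,  cold: 1,  wind: 1,  cyan: 1

Case dry = 1:
From the singleton clause (cyan), cyan = 1.
From the singleton clause (~green), green = 0.
Case mid = 1:
Case wind = 1:
From the singleton clause (cold), cold = 1.
Case right = 0:
From the singleton clause (left), left = 1.
All clauses are satisfied.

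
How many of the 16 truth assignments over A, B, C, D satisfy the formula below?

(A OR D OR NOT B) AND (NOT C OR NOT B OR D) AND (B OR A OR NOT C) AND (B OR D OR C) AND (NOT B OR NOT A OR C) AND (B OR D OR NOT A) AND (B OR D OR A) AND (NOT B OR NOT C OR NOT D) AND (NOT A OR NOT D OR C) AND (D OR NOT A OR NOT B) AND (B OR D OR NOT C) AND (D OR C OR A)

3

There are 2^4 = 16 truth assignments over (A, B, C, D).
Check each against the 12 clauses (columns in the order A, B, C, D):
  F F F F  ✗ fails (B OR D OR C)
  F F F T  ✓ satisfies all
  F F T F  ✗ fails (B OR A OR NOT C)
  F F T T  ✗ fails (B OR A OR NOT C)
  F T F F  ✗ fails (A OR D OR NOT B)
  F T F T  ✓ satisfies all
  F T T F  ✗ fails (A OR D OR NOT B)
  F T T T  ✗ fails (NOT B OR NOT C OR NOT D)
  T F F F  ✗ fails (B OR D OR C)
  T F F T  ✗ fails (NOT A OR NOT D OR C)
  T F T F  ✗ fails (B OR D OR NOT A)
  T F T T  ✓ satisfies all
  T T F F  ✗ fails (NOT B OR NOT A OR C)
  T T F T  ✗ fails (NOT B OR NOT A OR C)
  T T T F  ✗ fails (NOT C OR NOT B OR D)
  T T T T  ✗ fails (NOT B OR NOT C OR NOT D)
3 of the 16 rows are models.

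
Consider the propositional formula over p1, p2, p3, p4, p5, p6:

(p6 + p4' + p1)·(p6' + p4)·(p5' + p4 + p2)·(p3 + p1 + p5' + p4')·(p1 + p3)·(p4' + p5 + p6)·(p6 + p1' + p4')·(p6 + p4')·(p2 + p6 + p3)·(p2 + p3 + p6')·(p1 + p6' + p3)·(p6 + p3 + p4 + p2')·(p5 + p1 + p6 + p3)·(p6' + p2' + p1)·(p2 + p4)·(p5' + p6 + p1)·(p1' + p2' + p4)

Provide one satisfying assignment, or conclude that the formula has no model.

Suppose p6 = 1.
From the singleton clause (p4), p4 = 1.
Suppose p1 = 1.
Suppose p2 = 0.
From the singleton clause (p3), p3 = 1.
No clause remains; p5 is free.

p1: 1,  p2: 0,  p3: 1,  p4: 1,  p5: 1,  p6: 1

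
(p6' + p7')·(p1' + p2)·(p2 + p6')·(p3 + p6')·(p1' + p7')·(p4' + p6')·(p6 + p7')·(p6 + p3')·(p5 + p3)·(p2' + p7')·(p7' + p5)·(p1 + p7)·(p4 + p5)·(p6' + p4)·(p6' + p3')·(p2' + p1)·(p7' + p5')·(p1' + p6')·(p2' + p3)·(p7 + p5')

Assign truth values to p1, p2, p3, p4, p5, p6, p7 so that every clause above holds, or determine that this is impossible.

UNSATISFIABLE

Branch on p6: set p6 = 0.
Unit clause (p7') forces p7 = 0.
Unit clause (p3') forces p3 = 0.
Unit clause (p5) forces p5 = 1.
That conflicts with the unit clause (p5').
That branch fails; take p6 = 1 instead.
Unit clause (p7') forces p7 = 0.
Unit clause (p2) forces p2 = 1.
Unit clause (p3) forces p3 = 1.
That conflicts with the unit clause (p3').
Both values of p6 lead to a conflict.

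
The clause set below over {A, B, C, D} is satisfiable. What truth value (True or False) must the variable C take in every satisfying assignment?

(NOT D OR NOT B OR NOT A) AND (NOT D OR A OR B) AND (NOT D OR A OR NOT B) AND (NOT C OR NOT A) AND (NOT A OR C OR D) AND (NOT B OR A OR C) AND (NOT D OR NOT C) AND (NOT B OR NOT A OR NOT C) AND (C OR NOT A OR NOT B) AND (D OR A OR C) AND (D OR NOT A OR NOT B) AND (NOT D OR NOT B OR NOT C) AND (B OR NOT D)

True

Suppose C = false.
Case A = false:
The clause (NOT B) is unit, so B = false.
The clause (NOT D) is unit, so D = false.
That conflicts with the unit clause (D).
Backtrack on A: now try A = true.
The clause (D) is unit, so D = true.
The clause (NOT B) is unit, so B = false.
That conflicts with the unit clause (B).
Both values of A lead to a conflict.
So every satisfying assignment has C = True.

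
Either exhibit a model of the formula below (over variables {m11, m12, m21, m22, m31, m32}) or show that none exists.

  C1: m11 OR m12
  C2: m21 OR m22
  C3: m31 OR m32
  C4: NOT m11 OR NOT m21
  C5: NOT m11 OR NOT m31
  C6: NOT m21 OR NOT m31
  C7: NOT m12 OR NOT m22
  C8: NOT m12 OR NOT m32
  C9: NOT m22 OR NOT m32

UNSATISFIABLE

Branch on m11: set m11 = true.
The clause (NOT m21) is unit, so m21 = false.
The clause (m22) is unit, so m22 = true.
The clause (NOT m31) is unit, so m31 = false.
The clause (m32) is unit, so m32 = true.
But (NOT m32) is also a unit clause — contradiction.
Backtrack on m11: now try m11 = false.
The clause (m12) is unit, so m12 = true.
The clause (NOT m22) is unit, so m22 = false.
The clause (m21) is unit, so m21 = true.
The clause (NOT m31) is unit, so m31 = false.
The clause (m32) is unit, so m32 = true.
But (NOT m32) is also a unit clause — contradiction.
Neither m11 = true nor m11 = false works.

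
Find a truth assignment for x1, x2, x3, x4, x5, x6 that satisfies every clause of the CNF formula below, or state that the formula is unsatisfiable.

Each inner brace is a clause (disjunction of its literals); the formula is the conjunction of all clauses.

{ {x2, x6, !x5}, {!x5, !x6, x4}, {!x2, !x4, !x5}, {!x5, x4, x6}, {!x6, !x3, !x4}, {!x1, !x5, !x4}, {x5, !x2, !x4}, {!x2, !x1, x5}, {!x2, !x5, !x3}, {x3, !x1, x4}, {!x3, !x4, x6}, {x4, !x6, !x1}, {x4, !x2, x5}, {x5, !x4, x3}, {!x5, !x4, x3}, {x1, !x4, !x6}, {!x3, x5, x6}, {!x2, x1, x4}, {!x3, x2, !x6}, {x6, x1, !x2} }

x1: false; x2: false; x3: false; x4: false; x5: false; x6: true

Try x2 = false.
Try x6 = true.
(!x3) alone gives x3 = false.
Try x5 = false.
(!x4) alone gives x4 = false.
(!x1) alone gives x1 = false.
Every clause now holds.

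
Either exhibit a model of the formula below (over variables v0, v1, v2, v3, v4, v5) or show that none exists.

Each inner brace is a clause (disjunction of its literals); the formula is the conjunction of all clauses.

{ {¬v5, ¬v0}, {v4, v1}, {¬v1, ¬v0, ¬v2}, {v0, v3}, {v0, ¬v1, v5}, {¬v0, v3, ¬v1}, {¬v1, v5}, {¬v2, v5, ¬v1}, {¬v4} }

v0=False, v1=True, v2=True, v3=True, v4=False, v5=True

The clause (¬v4) is unit, so v4 = False.
The clause (v1) is unit, so v1 = True.
The clause (v5) is unit, so v5 = True.
The clause (¬v0) is unit, so v0 = False.
The clause (v3) is unit, so v3 = True.
No clause remains; v2 is free.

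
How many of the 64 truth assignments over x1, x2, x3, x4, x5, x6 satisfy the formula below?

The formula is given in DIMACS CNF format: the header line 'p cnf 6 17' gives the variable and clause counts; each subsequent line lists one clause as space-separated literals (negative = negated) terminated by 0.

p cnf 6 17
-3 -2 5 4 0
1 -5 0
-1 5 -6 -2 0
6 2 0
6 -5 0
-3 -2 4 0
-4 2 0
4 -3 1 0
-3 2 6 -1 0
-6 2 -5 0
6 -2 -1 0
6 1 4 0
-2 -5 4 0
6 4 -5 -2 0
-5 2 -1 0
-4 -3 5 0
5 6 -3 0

8

There are 2^6 = 64 truth assignments over (x1, x2, x3, x4, x5, x6).
Split on x2. With x2 = True, the clauses containing x2 are satisfied and ¬x2 drops from the rest; 5 of the 2^5 = 32 assignments to the other variables satisfy what remains.
With x2 = False, by the same count on the reduced clause set, 3 assignments work.
(One model: x1=F, x2=F, x3=F, x4=F, x5=F, x6=T.)
Total: 5 + 3 = 8.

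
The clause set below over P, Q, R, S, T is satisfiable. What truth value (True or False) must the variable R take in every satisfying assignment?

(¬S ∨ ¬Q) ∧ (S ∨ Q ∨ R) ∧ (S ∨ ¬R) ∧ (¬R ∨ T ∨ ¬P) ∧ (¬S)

Suppose R = True.
(S) alone gives S = True.
But (¬S) is also a unit clause — contradiction.
So every satisfying assignment has R = False.

False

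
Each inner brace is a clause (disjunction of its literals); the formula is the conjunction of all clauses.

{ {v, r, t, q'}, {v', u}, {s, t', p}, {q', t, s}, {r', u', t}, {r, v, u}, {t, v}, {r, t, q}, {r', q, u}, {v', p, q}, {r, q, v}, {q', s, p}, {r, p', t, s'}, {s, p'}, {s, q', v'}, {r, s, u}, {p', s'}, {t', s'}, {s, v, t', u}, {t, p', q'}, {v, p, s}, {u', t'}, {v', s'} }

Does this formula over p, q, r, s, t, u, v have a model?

Branch on v: set v = 0.
From the singleton clause (t), t = 1.
From the singleton clause (s'), s = 0.
From the singleton clause (p), p = 1.
That conflicts with the unit clause (p').
So v must be the other value — set v = 1.
From the singleton clause (u), u = 1.
From the singleton clause (t'), t = 0.
From the singleton clause (r'), r = 0.
From the singleton clause (q), q = 1.
From the singleton clause (s), s = 1.
That conflicts with the unit clause (s').
Neither v = 1 nor v = 0 works.
No assignment satisfies every clause.

Unsatisfiable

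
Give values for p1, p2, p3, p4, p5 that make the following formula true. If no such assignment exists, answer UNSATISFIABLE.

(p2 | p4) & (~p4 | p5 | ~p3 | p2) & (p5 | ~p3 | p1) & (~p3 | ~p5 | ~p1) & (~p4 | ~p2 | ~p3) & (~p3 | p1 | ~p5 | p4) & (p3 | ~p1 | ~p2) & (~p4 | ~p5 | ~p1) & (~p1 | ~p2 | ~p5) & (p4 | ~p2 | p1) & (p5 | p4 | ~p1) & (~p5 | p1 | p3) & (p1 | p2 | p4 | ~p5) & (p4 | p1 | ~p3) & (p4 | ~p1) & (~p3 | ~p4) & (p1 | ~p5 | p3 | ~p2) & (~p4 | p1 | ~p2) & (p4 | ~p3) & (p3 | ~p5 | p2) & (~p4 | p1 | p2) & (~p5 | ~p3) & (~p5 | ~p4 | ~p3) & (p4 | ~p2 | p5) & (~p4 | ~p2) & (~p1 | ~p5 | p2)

p1=1,  p2=0,  p3=0,  p4=1,  p5=0

Case p2 = 0:
From the singleton clause (p4), p4 = 1.
From the singleton clause (~p3), p3 = 0.
From the singleton clause (~p5), p5 = 0.
From the singleton clause (p1), p1 = 1.
All clauses are satisfied.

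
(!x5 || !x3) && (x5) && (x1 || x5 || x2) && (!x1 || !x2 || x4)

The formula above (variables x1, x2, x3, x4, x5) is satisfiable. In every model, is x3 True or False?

False

Suppose x3 = true.
From the singleton clause (!x5), x5 = false.
Now (x5) is unsatisfied and unit — conflict.
So every satisfying assignment has x3 = False.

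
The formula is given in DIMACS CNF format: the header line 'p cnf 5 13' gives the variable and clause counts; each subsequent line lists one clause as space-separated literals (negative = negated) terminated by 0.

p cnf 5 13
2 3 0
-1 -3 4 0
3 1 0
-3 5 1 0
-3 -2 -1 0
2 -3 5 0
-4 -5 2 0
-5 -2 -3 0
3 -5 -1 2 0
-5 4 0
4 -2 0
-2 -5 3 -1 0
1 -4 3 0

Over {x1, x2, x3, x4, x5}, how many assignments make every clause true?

There are 2^5 = 32 truth assignments over (x1, x2, x3, x4, x5).
Split on x2. With x2 = True, the clauses containing x2 are satisfied and ¬x2 drops from the rest; 1 of the 2^4 = 16 assignments to the other variables satisfy what remains.
With x2 = False, by the same count on the reduced clause set, 0 assignments work.
Total: 1 + 0 = 1.

1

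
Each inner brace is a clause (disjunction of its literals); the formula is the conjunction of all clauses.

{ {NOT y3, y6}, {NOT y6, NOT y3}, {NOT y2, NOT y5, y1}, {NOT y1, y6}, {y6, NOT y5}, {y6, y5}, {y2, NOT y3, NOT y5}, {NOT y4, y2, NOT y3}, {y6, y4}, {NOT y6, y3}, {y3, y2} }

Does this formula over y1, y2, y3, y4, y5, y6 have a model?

No, unsatisfiable

Suppose y3 = false.
(NOT y6) alone gives y6 = false.
(NOT y1) alone gives y1 = false.
(NOT y5) alone gives y5 = false.
That conflicts with the unit clause (y5).
That branch fails; take y3 = true instead.
(y6) alone gives y6 = true.
That conflicts with the unit clause (NOT y6).
Neither y3 = true nor y3 = false works.
No assignment satisfies every clause.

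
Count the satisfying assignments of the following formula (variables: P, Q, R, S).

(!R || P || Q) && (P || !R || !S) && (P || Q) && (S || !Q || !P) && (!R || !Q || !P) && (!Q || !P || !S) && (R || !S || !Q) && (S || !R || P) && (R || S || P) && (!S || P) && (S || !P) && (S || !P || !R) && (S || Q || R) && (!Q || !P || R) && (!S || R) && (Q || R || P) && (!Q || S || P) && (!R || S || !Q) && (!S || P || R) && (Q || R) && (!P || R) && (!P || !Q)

There are 2^4 = 16 truth assignments over (P, Q, R, S).
Split on P. With P = true, the clauses containing P are satisfied and !P drops from the rest; 1 of the 2^3 = 8 assignments to the other variables satisfy what remains.
With P = false, by the same count on the reduced clause set, 0 assignments work.
(One model: P=T, Q=F, R=T, S=T.)
Total: 1 + 0 = 1.

1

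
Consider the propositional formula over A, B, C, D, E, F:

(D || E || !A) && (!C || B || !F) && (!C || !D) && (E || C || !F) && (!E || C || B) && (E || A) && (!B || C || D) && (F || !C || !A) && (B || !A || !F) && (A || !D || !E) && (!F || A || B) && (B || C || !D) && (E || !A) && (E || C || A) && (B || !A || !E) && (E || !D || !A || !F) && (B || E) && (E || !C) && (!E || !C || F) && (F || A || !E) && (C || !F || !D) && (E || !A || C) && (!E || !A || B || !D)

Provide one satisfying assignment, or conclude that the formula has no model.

Branch on C: set C = false.
Branch on E: set E = true.
(B) alone gives B = true.
(D) alone gives D = true.
(A) alone gives A = true.
(!F) alone gives F = false.
This assignment satisfies each clause.

A: true, B: true, C: false, D: true, E: true, F: false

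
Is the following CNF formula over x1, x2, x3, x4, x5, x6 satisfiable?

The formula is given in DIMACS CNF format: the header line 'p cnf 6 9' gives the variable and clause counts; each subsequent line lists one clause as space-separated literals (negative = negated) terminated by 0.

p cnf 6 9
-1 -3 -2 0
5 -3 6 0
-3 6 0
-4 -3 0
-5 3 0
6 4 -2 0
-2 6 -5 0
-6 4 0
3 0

No

Unit clause (x3) forces x3 = True.
Unit clause (x6) forces x6 = True.
Unit clause (¬x4) forces x4 = False.
That conflicts with the unit clause (x4).
No assignment satisfies every clause.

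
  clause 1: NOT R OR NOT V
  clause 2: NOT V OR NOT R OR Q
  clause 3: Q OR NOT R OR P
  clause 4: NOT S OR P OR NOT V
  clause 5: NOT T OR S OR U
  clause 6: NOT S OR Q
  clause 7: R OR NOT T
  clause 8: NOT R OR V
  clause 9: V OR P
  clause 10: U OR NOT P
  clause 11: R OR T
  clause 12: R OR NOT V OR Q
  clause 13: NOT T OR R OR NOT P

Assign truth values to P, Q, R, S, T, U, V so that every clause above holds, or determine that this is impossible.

Suppose R = false.
The clause (NOT T) is unit, so T = false.
Now (T) is unsatisfied and unit — conflict.
So R must be the other value — set R = true.
The clause (NOT V) is unit, so V = false.
Now (V) is unsatisfied and unit — conflict.
Neither R = true nor R = false works.

UNSATISFIABLE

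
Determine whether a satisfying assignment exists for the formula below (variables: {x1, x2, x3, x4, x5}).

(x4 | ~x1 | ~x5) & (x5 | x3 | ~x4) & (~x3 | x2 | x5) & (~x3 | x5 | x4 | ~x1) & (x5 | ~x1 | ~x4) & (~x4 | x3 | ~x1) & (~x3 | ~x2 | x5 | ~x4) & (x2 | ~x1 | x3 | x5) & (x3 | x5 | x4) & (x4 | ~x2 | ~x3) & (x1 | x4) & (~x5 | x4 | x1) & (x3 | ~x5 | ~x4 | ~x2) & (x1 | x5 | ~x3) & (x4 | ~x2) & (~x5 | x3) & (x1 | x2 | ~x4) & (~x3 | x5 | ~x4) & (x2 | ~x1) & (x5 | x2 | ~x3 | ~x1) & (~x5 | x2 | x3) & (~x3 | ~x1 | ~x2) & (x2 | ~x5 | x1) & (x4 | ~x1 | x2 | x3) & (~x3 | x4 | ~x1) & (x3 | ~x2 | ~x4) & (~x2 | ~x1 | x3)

Suppose x1 = 0.
From the singleton clause (x4), x4 = 1.
From the singleton clause (x2), x2 = 1.
From the singleton clause (x3), x3 = 1.
From the singleton clause (x5), x5 = 1.
This assignment satisfies each clause.
A satisfying assignment: x1: 0,  x2: 1,  x3: 1,  x4: 1,  x5: 1.

Yes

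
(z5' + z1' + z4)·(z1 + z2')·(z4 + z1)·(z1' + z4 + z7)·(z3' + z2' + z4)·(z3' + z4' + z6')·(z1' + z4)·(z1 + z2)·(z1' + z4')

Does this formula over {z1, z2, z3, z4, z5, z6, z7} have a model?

No

Branch on z1: set z1 = 1.
From the singleton clause (z4), z4 = 1.
That conflicts with the unit clause (z4').
Backtrack on z1: now try z1 = 0.
From the singleton clause (z2'), z2 = 0.
That conflicts with the unit clause (z2).
Either choice for z1 ends in contradiction.
No assignment satisfies every clause.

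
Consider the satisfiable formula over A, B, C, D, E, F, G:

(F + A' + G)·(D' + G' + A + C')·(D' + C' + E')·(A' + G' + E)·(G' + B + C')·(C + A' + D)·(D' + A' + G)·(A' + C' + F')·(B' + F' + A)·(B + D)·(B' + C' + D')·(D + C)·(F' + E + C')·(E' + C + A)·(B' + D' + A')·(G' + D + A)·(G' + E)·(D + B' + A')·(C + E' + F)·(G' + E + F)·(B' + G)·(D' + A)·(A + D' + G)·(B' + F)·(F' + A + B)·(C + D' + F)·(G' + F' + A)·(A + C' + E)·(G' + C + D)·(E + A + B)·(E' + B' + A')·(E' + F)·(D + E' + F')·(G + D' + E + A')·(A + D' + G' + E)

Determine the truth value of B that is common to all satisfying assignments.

False

Suppose B = 1.
Unit clause (G) forces G = 1.
Unit clause (E) forces E = 1.
Unit clause (F) forces F = 1.
Unit clause (A) forces A = 1.
That conflicts with the unit clause (A').
So every satisfying assignment has B = False.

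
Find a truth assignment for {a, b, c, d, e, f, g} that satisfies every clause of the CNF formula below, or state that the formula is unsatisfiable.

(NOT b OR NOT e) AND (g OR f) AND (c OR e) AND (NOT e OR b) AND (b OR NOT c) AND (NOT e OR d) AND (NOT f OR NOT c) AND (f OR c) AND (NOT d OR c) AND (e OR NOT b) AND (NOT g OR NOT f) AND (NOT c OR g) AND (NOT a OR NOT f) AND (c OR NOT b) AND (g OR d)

UNSATISFIABLE

Suppose b = false.
The clause (NOT e) is unit, so e = false.
The clause (c) is unit, so c = true.
That conflicts with the unit clause (NOT c).
So b must be the other value — set b = true.
The clause (NOT e) is unit, so e = false.
That conflicts with the unit clause (e).
Either choice for b ends in contradiction.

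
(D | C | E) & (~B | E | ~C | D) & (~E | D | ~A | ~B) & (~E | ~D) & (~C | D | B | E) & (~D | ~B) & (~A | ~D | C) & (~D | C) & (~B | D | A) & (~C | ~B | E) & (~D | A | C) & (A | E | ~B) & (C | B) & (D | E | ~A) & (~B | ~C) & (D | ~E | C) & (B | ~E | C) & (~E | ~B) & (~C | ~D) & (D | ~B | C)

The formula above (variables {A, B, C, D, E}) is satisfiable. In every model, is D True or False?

False

Suppose D = 1.
The clause (~E) is unit, so E = 0.
The clause (~B) is unit, so B = 0.
The clause (C) is unit, so C = 1.
That conflicts with the unit clause (~C).
So every satisfying assignment has D = False.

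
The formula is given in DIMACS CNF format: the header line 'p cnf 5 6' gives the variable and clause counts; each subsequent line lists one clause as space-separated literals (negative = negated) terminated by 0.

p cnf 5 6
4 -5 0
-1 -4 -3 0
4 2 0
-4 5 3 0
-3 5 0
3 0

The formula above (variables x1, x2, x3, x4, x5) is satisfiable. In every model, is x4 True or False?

Suppose x4 = False.
Unit clause (¬x5) forces x5 = False.
Unit clause (x2) forces x2 = True.
Unit clause (¬x3) forces x3 = False.
Now (x3) is unsatisfied and unit — conflict.
So every satisfying assignment has x4 = True.

True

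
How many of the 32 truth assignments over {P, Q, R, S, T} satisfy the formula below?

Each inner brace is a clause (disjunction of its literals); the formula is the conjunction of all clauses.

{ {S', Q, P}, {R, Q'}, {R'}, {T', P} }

There are 2^5 = 32 truth assignments over (P, Q, R, S, T).
Split on P. With P = 1, the clauses containing P are satisfied and P' drops from the rest; 4 of the 2^4 = 16 assignments to the other variables satisfy what remains.
With P = 0, by the same count on the reduced clause set, 1 assignment works.
Total: 4 + 1 = 5.

5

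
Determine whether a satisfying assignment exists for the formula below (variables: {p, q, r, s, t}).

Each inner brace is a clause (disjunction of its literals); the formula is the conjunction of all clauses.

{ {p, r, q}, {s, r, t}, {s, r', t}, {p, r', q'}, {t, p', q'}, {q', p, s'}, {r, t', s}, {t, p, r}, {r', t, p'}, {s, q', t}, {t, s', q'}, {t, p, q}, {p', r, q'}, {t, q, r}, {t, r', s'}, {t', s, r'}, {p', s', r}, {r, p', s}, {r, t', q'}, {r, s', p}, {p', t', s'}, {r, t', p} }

Branch on p: set p = 0.
Branch on r: set r = 1.
The clause (q') is unit, so q = 0.
The clause (t) is unit, so t = 1.
The clause (s) is unit, so s = 1.
All clauses are satisfied.
A satisfying assignment: p ↦ 0,  q ↦ 0,  r ↦ 1,  s ↦ 1,  t ↦ 1.

Yes, satisfiable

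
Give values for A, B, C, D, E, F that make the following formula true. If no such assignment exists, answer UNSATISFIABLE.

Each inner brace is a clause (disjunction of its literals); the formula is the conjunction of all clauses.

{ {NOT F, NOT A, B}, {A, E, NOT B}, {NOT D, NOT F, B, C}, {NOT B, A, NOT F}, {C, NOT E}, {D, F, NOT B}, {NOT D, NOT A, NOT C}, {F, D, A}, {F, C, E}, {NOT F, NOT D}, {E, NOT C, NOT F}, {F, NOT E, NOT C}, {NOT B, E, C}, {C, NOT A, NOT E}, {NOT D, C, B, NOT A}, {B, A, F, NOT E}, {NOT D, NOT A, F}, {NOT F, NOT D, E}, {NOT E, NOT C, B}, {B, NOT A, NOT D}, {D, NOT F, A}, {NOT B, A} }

Suppose C = true.
Suppose D = false.
Suppose F = true.
(E) alone gives E = true.
(B) alone gives B = true.
(A) alone gives A = true.
This assignment satisfies each clause.

A ↦ true, B ↦ true, C ↦ true, D ↦ false, E ↦ true, F ↦ true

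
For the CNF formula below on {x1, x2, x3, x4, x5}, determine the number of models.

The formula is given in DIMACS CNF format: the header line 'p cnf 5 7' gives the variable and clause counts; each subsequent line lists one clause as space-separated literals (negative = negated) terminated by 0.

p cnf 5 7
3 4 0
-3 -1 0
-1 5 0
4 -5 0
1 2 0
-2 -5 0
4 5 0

There are 2^5 = 32 truth assignments over (x1, x2, x3, x4, x5).
Split on x4. With x4 = True, the clauses containing x4 are satisfied and ¬x4 drops from the rest; 3 of the 2^4 = 16 assignments to the other variables satisfy what remains.
With x4 = False, by the same count on the reduced clause set, 0 assignments work.
(One model: x1=F, x2=T, x3=F, x4=T, x5=F.)
Total: 3 + 0 = 3.

3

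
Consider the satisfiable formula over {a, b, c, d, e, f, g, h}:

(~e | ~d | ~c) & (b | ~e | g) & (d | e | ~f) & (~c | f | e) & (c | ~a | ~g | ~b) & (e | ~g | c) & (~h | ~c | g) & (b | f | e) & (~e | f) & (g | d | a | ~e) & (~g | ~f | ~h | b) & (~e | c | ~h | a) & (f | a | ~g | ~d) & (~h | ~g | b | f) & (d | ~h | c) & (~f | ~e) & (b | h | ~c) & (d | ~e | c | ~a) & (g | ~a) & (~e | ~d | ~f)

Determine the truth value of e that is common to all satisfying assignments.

Suppose e = 1.
(f) alone gives f = 1.
That conflicts with the unit clause (~f).
So every satisfying assignment has e = False.

False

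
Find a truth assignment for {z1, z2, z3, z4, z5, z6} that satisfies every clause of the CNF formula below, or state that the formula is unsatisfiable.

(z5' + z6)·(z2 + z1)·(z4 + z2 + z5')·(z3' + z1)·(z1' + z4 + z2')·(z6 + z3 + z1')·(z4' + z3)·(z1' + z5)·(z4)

From the singleton clause (z4), z4 = 1.
From the singleton clause (z3), z3 = 1.
From the singleton clause (z1), z1 = 1.
From the singleton clause (z5), z5 = 1.
From the singleton clause (z6), z6 = 1.
Every clause is now satisfied; z2 is unconstrained.

z1 ↦ 1; z2 ↦ 0; z3 ↦ 1; z4 ↦ 1; z5 ↦ 1; z6 ↦ 1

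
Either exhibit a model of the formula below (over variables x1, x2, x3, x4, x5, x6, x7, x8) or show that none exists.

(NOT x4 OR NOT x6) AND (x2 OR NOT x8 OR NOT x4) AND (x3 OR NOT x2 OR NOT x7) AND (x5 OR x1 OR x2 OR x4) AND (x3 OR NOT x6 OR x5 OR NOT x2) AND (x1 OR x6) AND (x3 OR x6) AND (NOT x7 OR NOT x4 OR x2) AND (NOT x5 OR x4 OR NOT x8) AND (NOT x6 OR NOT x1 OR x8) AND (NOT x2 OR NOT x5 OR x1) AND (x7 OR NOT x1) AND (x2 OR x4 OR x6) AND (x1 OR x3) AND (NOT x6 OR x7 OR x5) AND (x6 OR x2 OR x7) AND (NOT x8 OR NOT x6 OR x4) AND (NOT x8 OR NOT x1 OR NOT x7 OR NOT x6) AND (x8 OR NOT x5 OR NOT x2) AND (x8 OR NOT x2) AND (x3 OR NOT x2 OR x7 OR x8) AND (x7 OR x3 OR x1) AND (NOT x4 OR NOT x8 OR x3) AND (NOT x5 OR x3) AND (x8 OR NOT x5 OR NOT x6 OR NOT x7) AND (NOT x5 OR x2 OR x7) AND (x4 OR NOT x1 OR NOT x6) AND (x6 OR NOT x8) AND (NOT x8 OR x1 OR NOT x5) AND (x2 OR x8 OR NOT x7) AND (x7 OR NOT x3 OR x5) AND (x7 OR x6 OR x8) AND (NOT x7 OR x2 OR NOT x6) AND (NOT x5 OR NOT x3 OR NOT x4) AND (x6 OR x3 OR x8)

Suppose x4 = false.
Suppose x1 = true.
(x7) alone gives x7 = true.
(NOT x6) alone gives x6 = false.
(x3) alone gives x3 = true.
(x2) alone gives x2 = true.
(x8) alone gives x8 = true.
That conflicts with the unit clause (NOT x8).
Backtrack on x1: now try x1 = false.
(x6) alone gives x6 = true.
(x3) alone gives x3 = true.
(NOT x8) alone gives x8 = false.
(NOT x2) alone gives x2 = false.
(x5) alone gives x5 = true.
(NOT x7) alone gives x7 = false.
That conflicts with the unit clause (x7).
Either choice for x1 ends in contradiction.
Backtrack on x4: now try x4 = true.
(NOT x6) alone gives x6 = false.
(x1) alone gives x1 = true.
(x3) alone gives x3 = true.
(x7) alone gives x7 = true.
(x2) alone gives x2 = true.
(x8) alone gives x8 = true.
That conflicts with the unit clause (NOT x8).
Either choice for x4 ends in contradiction.

UNSATISFIABLE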